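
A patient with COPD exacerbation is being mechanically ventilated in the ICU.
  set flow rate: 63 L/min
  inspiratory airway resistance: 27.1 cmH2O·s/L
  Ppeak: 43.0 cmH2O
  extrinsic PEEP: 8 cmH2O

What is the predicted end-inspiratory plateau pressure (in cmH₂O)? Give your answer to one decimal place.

Flow: 63 L/min ÷ 60 = 1.05 L/s.
Pplat = PIP − Raw × flow = 43.0 − 27.1 × 1.05 = 43.0 − 28.455 = 14.545 cmH2O.

14.5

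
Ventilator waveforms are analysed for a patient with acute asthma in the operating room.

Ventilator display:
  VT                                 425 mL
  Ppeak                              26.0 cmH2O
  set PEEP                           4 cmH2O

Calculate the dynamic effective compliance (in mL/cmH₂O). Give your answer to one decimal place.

Dynamic compliance = Vt / (PIP − PEEP) = 425 / (26.0 − 4) = 425 / 22.0 = 19.318 mL/cmH2O.

19.3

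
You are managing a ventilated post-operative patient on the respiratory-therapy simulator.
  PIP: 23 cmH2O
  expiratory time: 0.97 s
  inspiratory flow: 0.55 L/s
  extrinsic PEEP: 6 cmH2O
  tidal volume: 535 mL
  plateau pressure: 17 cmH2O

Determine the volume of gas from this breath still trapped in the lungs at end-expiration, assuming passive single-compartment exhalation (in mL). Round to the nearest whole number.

R = (PIP − Pplat)/V̇ = (23 − 17) / 0.55 = 6.0/0.55 = 10.909 cmH2O·s/L.
C = Vt/(Pplat − PEEP) = 535.0 / (17 − 6) = 535.0/11.0 = 48.636 mL/cmH2O.
τ = R × C = 10.909 × 0.04864 L/cmH2O = 0.5306 s.
Fraction remaining = e^(−Te/τ) = e^(−0.97/0.5306) = 0.1607.
Trapped volume = 535.0 × 0.1607 = 85.975 mL.

86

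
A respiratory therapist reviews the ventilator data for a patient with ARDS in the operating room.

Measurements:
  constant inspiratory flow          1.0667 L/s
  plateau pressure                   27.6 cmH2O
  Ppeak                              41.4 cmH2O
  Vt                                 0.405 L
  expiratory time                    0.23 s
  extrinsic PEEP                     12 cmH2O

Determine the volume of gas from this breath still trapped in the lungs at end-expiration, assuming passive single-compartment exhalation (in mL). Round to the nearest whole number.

204

R = (PIP − Pplat)/V̇ = (41.4 − 27.6) / 1.0667 = 13.8/1.0667 = 12.937 cmH2O·s/L.
C = Vt/(Pplat − PEEP) = 405.0 / (27.6 − 12) = 405.0/15.6 = 25.962 mL/cmH2O.
τ = R × C = 12.937 × 0.02596 L/cmH2O = 0.3358 s.
Fraction remaining = e^(−Te/τ) = e^(−0.23/0.3358) = 0.5041.
Trapped volume = 405.0 × 0.5041 = 204.16 mL.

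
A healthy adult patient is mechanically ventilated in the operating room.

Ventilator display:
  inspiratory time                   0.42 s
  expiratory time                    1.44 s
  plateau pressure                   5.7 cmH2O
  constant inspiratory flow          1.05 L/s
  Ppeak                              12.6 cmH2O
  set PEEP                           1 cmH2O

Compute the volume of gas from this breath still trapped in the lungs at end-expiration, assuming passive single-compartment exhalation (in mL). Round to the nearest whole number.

43

Vt = flow × Ti = 1.05 L/s × 0.42 s × 1000 mL/L = 441.0 mL.
R = (PIP − Pplat)/V̇ = (12.6 − 5.7) / 1.05 = 6.9/1.05 = 6.571 cmH2O·s/L.
C = Vt/(Pplat − PEEP) = 441.0 / (5.7 − 1) = 441.0/4.7 = 93.83 mL/cmH2O.
τ = R × C = 6.571 × 0.09383 L/cmH2O = 0.6166 s.
Fraction remaining = e^(−Te/τ) = e^(−1.44/0.6166) = 0.09677.
Trapped volume = 441.0 × 0.09677 = 42.676 mL.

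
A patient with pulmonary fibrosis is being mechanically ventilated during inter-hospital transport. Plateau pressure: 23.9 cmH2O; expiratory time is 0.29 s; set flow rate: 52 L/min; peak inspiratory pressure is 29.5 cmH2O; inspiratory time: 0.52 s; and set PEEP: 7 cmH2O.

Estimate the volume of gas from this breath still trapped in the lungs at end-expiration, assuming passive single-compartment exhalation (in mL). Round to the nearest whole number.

84

Flow: 52 L/min ÷ 60 = 0.8667 L/s.
Vt = flow × Ti = 0.8667 L/s × 0.52 s × 1000 mL/L = 450.68 mL.
R = (PIP − Pplat)/V̇ = (29.5 − 23.9) / 0.8667 = 5.6/0.8667 = 6.461 cmH2O·s/L.
C = Vt/(Pplat − PEEP) = 450.68 / (23.9 − 7) = 450.68/16.9 = 26.667 mL/cmH2O.
τ = R × C = 6.461 × 0.02667 L/cmH2O = 0.1723 s.
Fraction remaining = e^(−Te/τ) = e^(−0.29/0.1723) = 0.1858.
Trapped volume = 450.68 × 0.1858 = 83.736 mL.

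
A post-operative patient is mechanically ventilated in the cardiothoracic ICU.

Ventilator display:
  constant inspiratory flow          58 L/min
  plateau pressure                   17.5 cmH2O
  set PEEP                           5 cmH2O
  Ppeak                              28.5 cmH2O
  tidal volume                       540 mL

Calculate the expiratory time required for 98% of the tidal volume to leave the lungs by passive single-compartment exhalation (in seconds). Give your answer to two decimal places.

1.92

Flow: 58 L/min ÷ 60 = 0.9667 L/s.
R = (PIP − Pplat)/V̇ = (28.5 − 17.5) / 0.9667 = 11.0/0.9667 = 11.379 cmH2O·s/L.
C = Vt/(Pplat − PEEP) = 540.0 / (17.5 − 5) = 540.0/12.5 = 43.2 mL/cmH2O.
τ = R × C = 11.379 × 0.0432 L/cmH2O = 0.4916 s.
t = −τ·ln(1 − 0.98) = −0.4916·ln(0.02) = 1.923 s.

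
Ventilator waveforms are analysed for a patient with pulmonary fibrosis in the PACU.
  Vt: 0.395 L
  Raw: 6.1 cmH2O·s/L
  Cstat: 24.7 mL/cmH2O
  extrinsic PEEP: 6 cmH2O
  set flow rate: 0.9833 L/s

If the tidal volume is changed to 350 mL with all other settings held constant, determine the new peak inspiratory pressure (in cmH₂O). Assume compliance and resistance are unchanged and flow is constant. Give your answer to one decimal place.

PIP = Vt/C + R·V̇ + PEEP (constant-flow equation of motion).
Only the elastic term changes: ΔPIP = ΔVt / C = (350 − 395) / 24.7 = -1.822 cmH2O.
Original PIP = 395/24.7 + 6.1×0.9833 + 6 = 27.99 cmH2O; new PIP = 27.99 + (-1.822) = 26.168 cmH2O.

26.2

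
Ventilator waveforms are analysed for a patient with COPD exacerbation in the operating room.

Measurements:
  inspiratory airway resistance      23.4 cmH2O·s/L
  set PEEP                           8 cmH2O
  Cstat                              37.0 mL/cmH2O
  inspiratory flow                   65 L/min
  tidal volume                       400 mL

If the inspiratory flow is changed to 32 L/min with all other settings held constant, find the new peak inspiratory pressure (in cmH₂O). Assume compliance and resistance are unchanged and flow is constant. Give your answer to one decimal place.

31.3

Flow: 65 L/min ÷ 60 = 1.0833 L/s.
New flow: 32 L/min ÷ 60 = 0.5333 L/s.
PIP = Vt/C + R·V̇ + PEEP (constant-flow equation of motion).
Only the resistive term changes: ΔPIP = R × ΔV̇ = 23.4 × (0.5333 − 1.0833) = 23.4 × -0.55 = -12.87 cmH2O.
Original PIP = 400/37.0 + 23.4×1.0833 + 8 = 44.16 cmH2O; new PIP = 44.16 + (-12.87) = 31.29 cmH2O.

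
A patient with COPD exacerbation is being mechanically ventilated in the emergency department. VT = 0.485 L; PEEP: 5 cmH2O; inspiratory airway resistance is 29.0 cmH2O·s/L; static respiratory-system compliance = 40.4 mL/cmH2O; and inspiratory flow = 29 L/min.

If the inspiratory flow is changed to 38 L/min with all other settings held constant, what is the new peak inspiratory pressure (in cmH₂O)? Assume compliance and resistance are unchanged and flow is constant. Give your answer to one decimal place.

35.4

Flow: 29 L/min ÷ 60 = 0.4833 L/s.
New flow: 38 L/min ÷ 60 = 0.6333 L/s.
PIP = Vt/C + R·V̇ + PEEP (constant-flow equation of motion).
Only the resistive term changes: ΔPIP = R × ΔV̇ = 29.0 × (0.6333 − 0.4833) = 29.0 × 0.15 = 4.35 cmH2O.
Original PIP = 485/40.4 + 29.0×0.4833 + 5 = 31.021 cmH2O; new PIP = 31.021 + (4.35) = 35.371 cmH2O.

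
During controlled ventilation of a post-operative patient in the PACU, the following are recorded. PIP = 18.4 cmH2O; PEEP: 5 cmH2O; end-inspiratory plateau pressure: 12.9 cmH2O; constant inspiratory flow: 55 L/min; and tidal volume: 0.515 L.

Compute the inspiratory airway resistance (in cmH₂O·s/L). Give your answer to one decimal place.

6.0

Flow: 55 L/min ÷ 60 = 0.9167 L/s.
Raw = (PIP − Pplat) / flow = (18.4 − 12.9) / 0.9167 = 5.5 / 0.9167 = 6.0 cmH2O·s/L.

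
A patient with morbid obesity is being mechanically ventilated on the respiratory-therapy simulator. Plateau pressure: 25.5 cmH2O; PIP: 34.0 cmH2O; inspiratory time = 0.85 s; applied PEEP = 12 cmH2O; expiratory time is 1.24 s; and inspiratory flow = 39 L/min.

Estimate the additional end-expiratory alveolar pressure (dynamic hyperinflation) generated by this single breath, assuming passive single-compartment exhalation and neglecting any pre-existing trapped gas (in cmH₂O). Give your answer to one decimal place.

1.3

Flow: 39 L/min ÷ 60 = 0.65 L/s.
Vt = flow × Ti = 0.65 L/s × 0.85 s × 1000 mL/L = 552.5 mL.
R = (PIP − Pplat)/V̇ = (34.0 − 25.5) / 0.65 = 8.5/0.65 = 13.077 cmH2O·s/L.
C = Vt/(Pplat − PEEP) = 552.5 / (25.5 − 12) = 552.5/13.5 = 40.926 mL/cmH2O.
τ = R × C = 13.077 × 0.04093 L/cmH2O = 0.5352 s.
Fraction remaining = e^(−Te/τ) = e^(−1.24/0.5352) = 0.09858; trapped volume = 552.5 × 0.09858 = 54.465 mL.
Additional alveolar pressure from trapping ≈ V_trapped / C = 54.465 / 40.926 = 1.331 cmH2O.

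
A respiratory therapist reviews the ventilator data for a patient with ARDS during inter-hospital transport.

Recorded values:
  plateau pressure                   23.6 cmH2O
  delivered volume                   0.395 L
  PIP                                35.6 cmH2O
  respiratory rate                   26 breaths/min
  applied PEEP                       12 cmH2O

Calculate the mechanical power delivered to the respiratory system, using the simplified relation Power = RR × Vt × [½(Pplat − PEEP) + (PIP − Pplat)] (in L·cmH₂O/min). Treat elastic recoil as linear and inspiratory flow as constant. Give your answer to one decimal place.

182.8

Per-breath work = Vt × [½(Pplat−PEEP) + (PIP−Pplat)] = 0.395 × [0.5×11.6 + 12.0] = 0.395 × 17.8 = 7.031 L·cmH2O.
Power = 26 × 7.031 = 182.81 L·cmH2O/min.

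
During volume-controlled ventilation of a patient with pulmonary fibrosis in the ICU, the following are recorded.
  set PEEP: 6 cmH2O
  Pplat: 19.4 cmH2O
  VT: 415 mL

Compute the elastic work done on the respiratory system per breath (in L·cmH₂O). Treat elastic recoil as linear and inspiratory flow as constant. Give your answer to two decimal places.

Elastic work ≈ ½ × (Pplat − PEEP) × Vt = 0.5 × (19.4 − 6) × 0.415 L = 0.5 × 13.4 × 0.415 = 2.781 L·cmH2O.

2.78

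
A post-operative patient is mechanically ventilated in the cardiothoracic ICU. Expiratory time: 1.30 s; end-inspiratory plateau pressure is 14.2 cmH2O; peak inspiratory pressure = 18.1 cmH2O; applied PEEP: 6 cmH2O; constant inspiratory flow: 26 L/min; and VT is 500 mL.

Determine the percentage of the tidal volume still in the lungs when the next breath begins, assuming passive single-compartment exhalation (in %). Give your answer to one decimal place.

Flow: 26 L/min ÷ 60 = 0.4333 L/s.
R = (PIP − Pplat)/V̇ = (18.1 − 14.2) / 0.4333 = 3.9/0.4333 = 9.001 cmH2O·s/L.
C = Vt/(Pplat − PEEP) = 500.0 / (14.2 − 6) = 500.0/8.2 = 60.976 mL/cmH2O.
τ = R × C = 9.001 × 0.06098 L/cmH2O = 0.5489 s.
Fraction remaining at end-expiration = e^(−Te/τ) = e^(−1.30/0.5489) = 0.09363 → 9.363%.

9.4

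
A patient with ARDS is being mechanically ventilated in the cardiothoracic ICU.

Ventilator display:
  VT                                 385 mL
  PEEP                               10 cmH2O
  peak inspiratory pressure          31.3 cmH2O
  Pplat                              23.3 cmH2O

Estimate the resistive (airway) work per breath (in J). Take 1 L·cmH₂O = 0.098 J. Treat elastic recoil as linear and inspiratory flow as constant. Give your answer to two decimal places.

0.30

With constant inspiratory flow the resistive pressure is constant at PIP − Pplat = 31.3 − 23.3 = 8.0 cmH2O, so resistive work = 8.0 × 0.385 = 3.08 L·cmH2O.
× 0.098 J/(L·cmH2O) → 0.3018 J.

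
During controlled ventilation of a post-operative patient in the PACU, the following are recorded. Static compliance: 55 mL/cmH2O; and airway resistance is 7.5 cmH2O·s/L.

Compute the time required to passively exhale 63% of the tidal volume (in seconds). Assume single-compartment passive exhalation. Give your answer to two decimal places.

τ = R × C = 7.5 × 55 mL/cmH2O = 7.5 × 0.055 L/cmH2O = 0.4125 s.
Exhaled fraction f = 1 − e^(−t/τ) → t = −τ·ln(1 − f) = −0.4125·ln(0.37) = 0.4101 s.

0.41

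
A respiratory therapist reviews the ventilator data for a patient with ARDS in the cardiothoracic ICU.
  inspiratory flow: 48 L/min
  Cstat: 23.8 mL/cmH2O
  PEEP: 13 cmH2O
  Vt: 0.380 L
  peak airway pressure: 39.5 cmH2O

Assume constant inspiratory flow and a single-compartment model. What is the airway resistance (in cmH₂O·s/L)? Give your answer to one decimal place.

13.2

Flow: 48 L/min ÷ 60 = 0.8 L/s.
Equation of motion (constant flow): PIP = Vt/C + R·V̇ + PEEP.
R·V̇ = PIP − Vt/C − PEEP = 39.5 − 380/23.8 − 13 = 39.5 − 15.966 − 13 = 10.534 cmH2O.
R = 10.534 / 0.8 = 13.168 cmH2O·s/L.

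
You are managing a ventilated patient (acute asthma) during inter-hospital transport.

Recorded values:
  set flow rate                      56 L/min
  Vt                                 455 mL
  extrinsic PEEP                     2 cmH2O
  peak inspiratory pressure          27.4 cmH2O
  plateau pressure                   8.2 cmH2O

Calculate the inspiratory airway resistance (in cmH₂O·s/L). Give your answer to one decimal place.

Flow: 56 L/min ÷ 60 = 0.9333 L/s.
Raw = (PIP − Pplat) / flow = (27.4 − 8.2) / 0.9333 = 19.2 / 0.9333 = 20.572 cmH2O·s/L.

20.6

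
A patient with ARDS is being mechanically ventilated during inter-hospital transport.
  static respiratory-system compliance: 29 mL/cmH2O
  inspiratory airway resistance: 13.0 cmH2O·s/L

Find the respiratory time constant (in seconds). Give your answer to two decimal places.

0.38

τ = R × C = 13.0 × 29 mL/cmH2O = 13.0 × 0.029 L/cmH2O = 0.377 s.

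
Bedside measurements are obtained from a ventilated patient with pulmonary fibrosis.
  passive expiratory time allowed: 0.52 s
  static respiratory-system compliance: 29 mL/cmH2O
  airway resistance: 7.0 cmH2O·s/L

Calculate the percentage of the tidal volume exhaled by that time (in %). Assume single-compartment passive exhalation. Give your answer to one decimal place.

92.3

τ = R × C = 7.0 × 29 mL/cmH2O = 7.0 × 0.029 L/cmH2O = 0.203 s.
Passive exhalation: V(t)/V₀ = e^(−t/τ) = e^(−0.52/0.203) = 0.07718.
Fraction exhaled = 1 − 0.07718 = 0.9228 → 92.28%.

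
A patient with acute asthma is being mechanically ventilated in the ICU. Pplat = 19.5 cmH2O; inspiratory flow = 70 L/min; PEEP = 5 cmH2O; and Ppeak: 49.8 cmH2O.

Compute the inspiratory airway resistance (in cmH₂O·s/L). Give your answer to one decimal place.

Flow: 70 L/min ÷ 60 = 1.1667 L/s.
Raw = (PIP − Pplat) / flow = (49.8 − 19.5) / 1.1667 = 30.3 / 1.1667 = 25.971 cmH2O·s/L.

26.0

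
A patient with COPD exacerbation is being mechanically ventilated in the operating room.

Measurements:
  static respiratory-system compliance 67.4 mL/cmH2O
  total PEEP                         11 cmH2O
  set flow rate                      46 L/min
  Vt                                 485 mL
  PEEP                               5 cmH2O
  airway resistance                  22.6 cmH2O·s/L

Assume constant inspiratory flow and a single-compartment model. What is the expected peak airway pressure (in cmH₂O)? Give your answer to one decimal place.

35.5

Flow: 46 L/min ÷ 60 = 0.7667 L/s.
Total PEEP = 11 cmH2O (set 5 + intrinsic 6); this is the baseline alveolar pressure.
Equation of motion (constant flow): PIP = Vt/C + R·V̇ + PEEP.
PIP = 485/67.4 + 22.6×0.7667 + 11 = 7.196 + 17.327 + 11 = 35.523 cmH2O.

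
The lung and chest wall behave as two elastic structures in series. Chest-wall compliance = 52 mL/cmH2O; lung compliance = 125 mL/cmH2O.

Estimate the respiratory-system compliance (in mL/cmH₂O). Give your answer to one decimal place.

36.7

Lung and chest wall are elastances in series: 1/Crs = 1/CL + 1/Ccw.
1/Crs = 1/125 + 1/52 = 0.02723.
Crs = 36.724 mL/cmH2O.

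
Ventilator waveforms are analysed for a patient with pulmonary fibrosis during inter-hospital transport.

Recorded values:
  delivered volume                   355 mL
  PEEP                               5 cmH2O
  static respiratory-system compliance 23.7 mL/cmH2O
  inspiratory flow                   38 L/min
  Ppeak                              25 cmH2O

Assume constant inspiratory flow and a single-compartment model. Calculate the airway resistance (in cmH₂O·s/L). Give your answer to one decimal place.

7.9

Flow: 38 L/min ÷ 60 = 0.6333 L/s.
Equation of motion (constant flow): PIP = Vt/C + R·V̇ + PEEP.
R·V̇ = PIP − Vt/C − PEEP = 25 − 355/23.7 − 5 = 25 − 14.979 − 5 = 5.021 cmH2O.
R = 5.021 / 0.6333 = 7.928 cmH2O·s/L.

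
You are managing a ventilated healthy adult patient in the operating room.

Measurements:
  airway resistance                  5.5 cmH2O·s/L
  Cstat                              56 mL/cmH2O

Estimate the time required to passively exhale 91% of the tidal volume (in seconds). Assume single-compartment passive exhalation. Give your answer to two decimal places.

τ = R × C = 5.5 × 56 mL/cmH2O = 5.5 × 0.056 L/cmH2O = 0.308 s.
Exhaled fraction f = 1 − e^(−t/τ) → t = −τ·ln(1 − f) = −0.308·ln(0.09) = 0.7416 s.

0.74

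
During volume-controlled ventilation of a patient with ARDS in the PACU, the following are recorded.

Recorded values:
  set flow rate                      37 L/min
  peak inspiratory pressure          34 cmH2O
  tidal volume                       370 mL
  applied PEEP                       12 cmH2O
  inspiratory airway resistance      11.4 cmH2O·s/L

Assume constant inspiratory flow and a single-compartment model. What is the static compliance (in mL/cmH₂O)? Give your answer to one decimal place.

24.7

Flow: 37 L/min ÷ 60 = 0.6167 L/s.
Equation of motion (constant flow): PIP = Vt/C + R·V̇ + PEEP.
Vt/C = PIP − R·V̇ − PEEP = 34 − 11.4×0.6167 − 12 = 34 − 7.03 − 12 = 14.97 cmH2O.
C = Vt / 14.97 = 370 / 14.97 = 24.716 mL/cmH2O.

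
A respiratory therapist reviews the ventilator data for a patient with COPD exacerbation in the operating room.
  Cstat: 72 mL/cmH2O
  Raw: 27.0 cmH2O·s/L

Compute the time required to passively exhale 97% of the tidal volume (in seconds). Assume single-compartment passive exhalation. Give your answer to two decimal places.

τ = R × C = 27.0 × 72 mL/cmH2O = 27.0 × 0.072 L/cmH2O = 1.944 s.
Exhaled fraction f = 1 − e^(−t/τ) → t = −τ·ln(1 − f) = −1.944·ln(0.03) = 6.817 s.

6.82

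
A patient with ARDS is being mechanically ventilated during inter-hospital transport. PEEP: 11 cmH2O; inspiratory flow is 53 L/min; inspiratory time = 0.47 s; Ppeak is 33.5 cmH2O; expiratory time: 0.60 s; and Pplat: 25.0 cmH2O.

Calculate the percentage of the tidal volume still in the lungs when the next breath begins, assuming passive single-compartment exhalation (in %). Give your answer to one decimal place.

12.2

Flow: 53 L/min ÷ 60 = 0.8833 L/s.
Vt = flow × Ti = 0.8833 L/s × 0.47 s × 1000 mL/L = 415.15 mL.
R = (PIP − Pplat)/V̇ = (33.5 − 25.0) / 0.8833 = 8.5/0.8833 = 9.623 cmH2O·s/L.
C = Vt/(Pplat − PEEP) = 415.15 / (25.0 − 11) = 415.15/14.0 = 29.654 mL/cmH2O.
τ = R × C = 9.623 × 0.02965 L/cmH2O = 0.2853 s.
Fraction remaining at end-expiration = e^(−Te/τ) = e^(−0.60/0.2853) = 0.1221 → 12.21%.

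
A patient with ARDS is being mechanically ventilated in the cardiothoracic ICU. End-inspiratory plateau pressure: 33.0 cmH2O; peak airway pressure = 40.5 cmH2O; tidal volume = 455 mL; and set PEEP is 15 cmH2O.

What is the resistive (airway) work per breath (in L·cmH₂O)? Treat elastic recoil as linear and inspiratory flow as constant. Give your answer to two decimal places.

3.41

With constant inspiratory flow the resistive pressure is constant at PIP − Pplat = 40.5 − 33.0 = 7.5 cmH2O, so resistive work = 7.5 × 0.455 = 3.413 L·cmH2O.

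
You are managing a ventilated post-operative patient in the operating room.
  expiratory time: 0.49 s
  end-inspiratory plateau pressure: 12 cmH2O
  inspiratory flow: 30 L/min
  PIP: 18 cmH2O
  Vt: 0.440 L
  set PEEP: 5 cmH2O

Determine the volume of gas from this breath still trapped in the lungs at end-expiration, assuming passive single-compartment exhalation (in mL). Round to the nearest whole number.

230

Flow: 30 L/min ÷ 60 = 0.5 L/s.
R = (PIP − Pplat)/V̇ = (18 − 12) / 0.5 = 6.0/0.5 = 12.0 cmH2O·s/L.
C = Vt/(Pplat − PEEP) = 440.0 / (12 − 5) = 440.0/7.0 = 62.857 mL/cmH2O.
τ = R × C = 12.0 × 0.06286 L/cmH2O = 0.7543 s.
Fraction remaining = e^(−Te/τ) = e^(−0.49/0.7543) = 0.5222.
Trapped volume = 440.0 × 0.5222 = 229.77 mL.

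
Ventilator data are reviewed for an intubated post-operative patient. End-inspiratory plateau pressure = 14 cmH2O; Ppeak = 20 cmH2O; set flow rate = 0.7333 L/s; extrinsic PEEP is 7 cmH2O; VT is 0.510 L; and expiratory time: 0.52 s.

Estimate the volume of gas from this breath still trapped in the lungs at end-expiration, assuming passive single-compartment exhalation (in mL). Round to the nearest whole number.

R = (PIP − Pplat)/V̇ = (20 − 14) / 0.7333 = 6.0/0.7333 = 8.182 cmH2O·s/L.
C = Vt/(Pplat − PEEP) = 510.0 / (14 − 7) = 510.0/7.0 = 72.857 mL/cmH2O.
τ = R × C = 8.182 × 0.07286 L/cmH2O = 0.5961 s.
Fraction remaining = e^(−Te/τ) = e^(−0.52/0.5961) = 0.418.
Trapped volume = 510.0 × 0.418 = 213.18 mL.

213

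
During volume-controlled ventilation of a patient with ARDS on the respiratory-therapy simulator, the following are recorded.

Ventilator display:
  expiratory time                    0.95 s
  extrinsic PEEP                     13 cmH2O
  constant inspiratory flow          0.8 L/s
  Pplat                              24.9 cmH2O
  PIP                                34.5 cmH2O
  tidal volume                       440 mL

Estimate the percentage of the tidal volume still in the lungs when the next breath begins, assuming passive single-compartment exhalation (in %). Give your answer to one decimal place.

11.8

R = (PIP − Pplat)/V̇ = (34.5 − 24.9) / 0.8 = 9.6/0.8 = 12.0 cmH2O·s/L.
C = Vt/(Pplat − PEEP) = 440.0 / (24.9 − 13) = 440.0/11.9 = 36.975 mL/cmH2O.
τ = R × C = 12.0 × 0.03698 L/cmH2O = 0.4438 s.
Fraction remaining at end-expiration = e^(−Te/τ) = e^(−0.95/0.4438) = 0.1176 → 11.76%.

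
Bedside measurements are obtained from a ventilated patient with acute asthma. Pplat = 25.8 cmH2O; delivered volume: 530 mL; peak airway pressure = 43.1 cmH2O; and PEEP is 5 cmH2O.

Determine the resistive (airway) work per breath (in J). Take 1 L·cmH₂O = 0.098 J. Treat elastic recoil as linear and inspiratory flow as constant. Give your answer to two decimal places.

0.90

With constant inspiratory flow the resistive pressure is constant at PIP − Pplat = 43.1 − 25.8 = 17.3 cmH2O, so resistive work = 17.3 × 0.530 = 9.169 L·cmH2O.
× 0.098 J/(L·cmH2O) → 0.8986 J.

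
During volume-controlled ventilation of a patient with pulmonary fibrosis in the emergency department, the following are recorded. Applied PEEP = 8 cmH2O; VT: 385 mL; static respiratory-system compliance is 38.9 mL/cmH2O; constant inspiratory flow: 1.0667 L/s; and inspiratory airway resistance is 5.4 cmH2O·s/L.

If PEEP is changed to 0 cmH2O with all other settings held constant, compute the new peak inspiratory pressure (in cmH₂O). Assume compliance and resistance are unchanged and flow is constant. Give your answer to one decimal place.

15.7

PIP = Vt/C + R·V̇ + PEEP (constant-flow equation of motion).
Only the baseline term changes: ΔPIP = ΔPEEP = 0 − 8 = -8.0 cmH2O.
Original PIP = 385/38.9 + 5.4×1.0667 + 8 = 23.657 cmH2O; new PIP = 23.657 + (-8.0) = 15.657 cmH2O.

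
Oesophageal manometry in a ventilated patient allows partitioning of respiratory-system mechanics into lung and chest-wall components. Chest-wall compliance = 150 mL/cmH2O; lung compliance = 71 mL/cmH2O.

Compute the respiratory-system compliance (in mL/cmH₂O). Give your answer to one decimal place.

48.2

Lung and chest wall are elastances in series: 1/Crs = 1/CL + 1/Ccw.
1/Crs = 1/71 + 1/150 = 0.02075.
Crs = 48.193 mL/cmH2O.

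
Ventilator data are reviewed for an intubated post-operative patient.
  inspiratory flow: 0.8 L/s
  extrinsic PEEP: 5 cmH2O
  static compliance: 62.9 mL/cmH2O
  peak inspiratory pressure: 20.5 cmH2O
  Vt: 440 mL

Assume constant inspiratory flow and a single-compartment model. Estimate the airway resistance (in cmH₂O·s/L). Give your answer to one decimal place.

10.6

Equation of motion (constant flow): PIP = Vt/C + R·V̇ + PEEP.
R·V̇ = PIP − Vt/C − PEEP = 20.5 − 440/62.9 − 5 = 20.5 − 6.995 − 5 = 8.505 cmH2O.
R = 8.505 / 0.8 = 10.631 cmH2O·s/L.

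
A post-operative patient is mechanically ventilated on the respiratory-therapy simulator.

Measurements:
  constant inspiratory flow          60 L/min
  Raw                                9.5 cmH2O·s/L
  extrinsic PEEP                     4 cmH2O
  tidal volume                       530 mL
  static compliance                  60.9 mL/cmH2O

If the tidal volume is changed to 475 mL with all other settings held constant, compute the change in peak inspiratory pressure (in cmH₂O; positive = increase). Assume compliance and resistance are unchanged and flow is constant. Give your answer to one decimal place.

-0.9

PIP = Vt/C + R·V̇ + PEEP (constant-flow equation of motion).
Only the elastic term changes: ΔPIP = ΔVt / C = (475 − 530) / 60.9 = -0.9031 cmH2O.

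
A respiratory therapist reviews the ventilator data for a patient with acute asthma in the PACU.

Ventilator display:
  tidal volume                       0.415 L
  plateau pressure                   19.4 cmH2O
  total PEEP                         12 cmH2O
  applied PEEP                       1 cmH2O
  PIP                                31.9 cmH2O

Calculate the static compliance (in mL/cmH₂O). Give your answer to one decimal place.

End-expiratory occlusion gives total PEEP = 12 cmH2O (intrinsic PEEP = 12 − 1 = 11). Use total PEEP for the elastic gradient.
Cstat = Vt / (Pplat − PEEPtotal) = 415 / (19.4 − 12) = 415 / 7.4 = 56.081 mL/cmH2O.

56.1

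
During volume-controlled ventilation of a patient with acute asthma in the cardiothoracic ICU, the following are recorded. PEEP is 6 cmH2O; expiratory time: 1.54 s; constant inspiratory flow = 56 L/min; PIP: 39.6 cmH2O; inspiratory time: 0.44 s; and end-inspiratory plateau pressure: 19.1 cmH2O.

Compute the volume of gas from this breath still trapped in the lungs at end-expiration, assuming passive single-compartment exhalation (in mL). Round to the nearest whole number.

Flow: 56 L/min ÷ 60 = 0.9333 L/s.
Vt = flow × Ti = 0.9333 L/s × 0.44 s × 1000 mL/L = 410.65 mL.
R = (PIP − Pplat)/V̇ = (39.6 − 19.1) / 0.9333 = 20.5/0.9333 = 21.965 cmH2O·s/L.
C = Vt/(Pplat − PEEP) = 410.65 / (19.1 − 6) = 410.65/13.1 = 31.347 mL/cmH2O.
τ = R × C = 21.965 × 0.03135 L/cmH2O = 0.6886 s.
Fraction remaining = e^(−Te/τ) = e^(−1.54/0.6886) = 0.1068.
Trapped volume = 410.65 × 0.1068 = 43.857 mL.

44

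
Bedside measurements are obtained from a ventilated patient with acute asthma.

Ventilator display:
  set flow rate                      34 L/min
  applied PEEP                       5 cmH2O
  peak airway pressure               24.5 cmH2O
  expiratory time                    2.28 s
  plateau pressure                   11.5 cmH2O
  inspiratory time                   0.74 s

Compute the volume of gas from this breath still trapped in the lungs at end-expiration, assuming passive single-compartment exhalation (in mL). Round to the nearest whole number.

Flow: 34 L/min ÷ 60 = 0.5667 L/s.
Vt = flow × Ti = 0.5667 L/s × 0.74 s × 1000 mL/L = 419.36 mL.
R = (PIP − Pplat)/V̇ = (24.5 − 11.5) / 0.5667 = 13.0/0.5667 = 22.94 cmH2O·s/L.
C = Vt/(Pplat − PEEP) = 419.36 / (11.5 − 5) = 419.36/6.5 = 64.517 mL/cmH2O.
τ = R × C = 22.94 × 0.06452 L/cmH2O = 1.48 s.
Fraction remaining = e^(−Te/τ) = e^(−2.28/1.48) = 0.2143.
Trapped volume = 419.36 × 0.2143 = 89.869 mL.

90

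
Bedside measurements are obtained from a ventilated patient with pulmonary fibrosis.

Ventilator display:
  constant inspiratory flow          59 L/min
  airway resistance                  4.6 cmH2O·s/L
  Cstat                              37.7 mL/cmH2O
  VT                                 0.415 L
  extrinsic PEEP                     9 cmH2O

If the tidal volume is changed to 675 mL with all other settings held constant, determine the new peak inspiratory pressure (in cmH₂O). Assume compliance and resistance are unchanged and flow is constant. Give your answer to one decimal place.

Flow: 59 L/min ÷ 60 = 0.9833 L/s.
PIP = Vt/C + R·V̇ + PEEP (constant-flow equation of motion).
Only the elastic term changes: ΔPIP = ΔVt / C = (675 − 415) / 37.7 = 6.897 cmH2O.
Original PIP = 415/37.7 + 4.6×0.9833 + 9 = 24.531 cmH2O; new PIP = 24.531 + (6.897) = 31.428 cmH2O.

31.4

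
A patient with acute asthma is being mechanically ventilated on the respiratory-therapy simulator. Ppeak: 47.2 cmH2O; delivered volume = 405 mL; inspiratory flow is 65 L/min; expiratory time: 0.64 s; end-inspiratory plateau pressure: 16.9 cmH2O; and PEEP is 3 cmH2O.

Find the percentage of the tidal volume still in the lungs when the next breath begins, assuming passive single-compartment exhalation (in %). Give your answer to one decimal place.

Flow: 65 L/min ÷ 60 = 1.0833 L/s.
R = (PIP − Pplat)/V̇ = (47.2 − 16.9) / 1.0833 = 30.3/1.0833 = 27.97 cmH2O·s/L.
C = Vt/(Pplat − PEEP) = 405.0 / (16.9 − 3) = 405.0/13.9 = 29.137 mL/cmH2O.
τ = R × C = 27.97 × 0.02914 L/cmH2O = 0.815 s.
Fraction remaining at end-expiration = e^(−Te/τ) = e^(−0.64/0.815) = 0.456 → 45.6%.

45.6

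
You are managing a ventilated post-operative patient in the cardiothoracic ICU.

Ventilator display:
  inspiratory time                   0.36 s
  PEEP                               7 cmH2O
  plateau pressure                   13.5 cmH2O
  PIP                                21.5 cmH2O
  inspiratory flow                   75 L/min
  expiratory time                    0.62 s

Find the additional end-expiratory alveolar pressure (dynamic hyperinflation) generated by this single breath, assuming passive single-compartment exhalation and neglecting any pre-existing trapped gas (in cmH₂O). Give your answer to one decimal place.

1.6

Flow: 75 L/min ÷ 60 = 1.25 L/s.
Vt = flow × Ti = 1.25 L/s × 0.36 s × 1000 mL/L = 450.0 mL.
R = (PIP − Pplat)/V̇ = (21.5 − 13.5) / 1.25 = 8.0/1.25 = 6.4 cmH2O·s/L.
C = Vt/(Pplat − PEEP) = 450.0 / (13.5 − 7) = 450.0/6.5 = 69.231 mL/cmH2O.
τ = R × C = 6.4 × 0.06923 L/cmH2O = 0.4431 s.
Fraction remaining = e^(−Te/τ) = e^(−0.62/0.4431) = 0.2468; trapped volume = 450.0 × 0.2468 = 111.06 mL.
Additional alveolar pressure from trapping ≈ V_trapped / C = 111.06 / 69.231 = 1.604 cmH2O.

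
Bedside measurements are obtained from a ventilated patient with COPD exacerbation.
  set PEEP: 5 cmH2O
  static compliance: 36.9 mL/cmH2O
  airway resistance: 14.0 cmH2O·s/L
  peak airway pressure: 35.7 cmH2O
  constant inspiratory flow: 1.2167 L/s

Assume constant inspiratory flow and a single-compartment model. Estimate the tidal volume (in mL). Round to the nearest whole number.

504

Equation of motion (constant flow): PIP = Vt/C + R·V̇ + PEEP.
Vt/C = PIP − R·V̇ − PEEP = 35.7 − 17.034 − 5 = 13.666 cmH2O.
Vt = C × 13.666 = 36.9 × 13.666 = 504.28 mL.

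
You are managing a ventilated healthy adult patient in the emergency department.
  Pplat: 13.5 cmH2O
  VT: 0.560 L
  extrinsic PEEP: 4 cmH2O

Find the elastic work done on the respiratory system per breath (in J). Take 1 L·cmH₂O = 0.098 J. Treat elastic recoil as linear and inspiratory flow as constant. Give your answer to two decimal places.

Elastic work ≈ ½ × (Pplat − PEEP) × Vt = 0.5 × (13.5 − 4) × 0.560 L = 0.5 × 9.5 × 0.560 = 2.66 L·cmH2O.
× 0.098 J/(L·cmH2O) → 0.2607 J.

0.26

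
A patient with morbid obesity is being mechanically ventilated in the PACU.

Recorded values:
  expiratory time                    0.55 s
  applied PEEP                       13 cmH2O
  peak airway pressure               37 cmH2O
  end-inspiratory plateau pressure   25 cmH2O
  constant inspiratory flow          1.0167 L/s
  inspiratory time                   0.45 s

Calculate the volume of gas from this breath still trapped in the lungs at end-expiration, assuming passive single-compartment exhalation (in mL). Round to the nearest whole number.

Vt = flow × Ti = 1.0167 L/s × 0.45 s × 1000 mL/L = 457.52 mL.
R = (PIP − Pplat)/V̇ = (37 − 25) / 1.0167 = 12.0/1.0167 = 11.803 cmH2O·s/L.
C = Vt/(Pplat − PEEP) = 457.52 / (25 − 13) = 457.52/12.0 = 38.127 mL/cmH2O.
τ = R × C = 11.803 × 0.03813 L/cmH2O = 0.45 s.
Fraction remaining = e^(−Te/τ) = e^(−0.55/0.45) = 0.2946.
Trapped volume = 457.52 × 0.2946 = 134.79 mL.

135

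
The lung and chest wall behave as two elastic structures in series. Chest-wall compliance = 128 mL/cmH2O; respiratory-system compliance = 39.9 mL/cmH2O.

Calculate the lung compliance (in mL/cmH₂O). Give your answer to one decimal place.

1/CL = 1/Crs − 1/Ccw.
1/CL = 1/39.9 − 1/128 = 0.01725.
CL = 57.971 mL/cmH2O.

58.0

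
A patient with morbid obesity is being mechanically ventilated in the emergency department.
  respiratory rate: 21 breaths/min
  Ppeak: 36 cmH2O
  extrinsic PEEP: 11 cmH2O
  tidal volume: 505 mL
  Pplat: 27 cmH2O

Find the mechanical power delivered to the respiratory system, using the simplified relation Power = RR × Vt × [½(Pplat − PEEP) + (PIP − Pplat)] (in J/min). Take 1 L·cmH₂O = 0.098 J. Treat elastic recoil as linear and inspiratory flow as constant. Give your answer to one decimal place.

Per-breath work = Vt × [½(Pplat−PEEP) + (PIP−Pplat)] = 0.505 × [0.5×16.0 + 9.0] = 0.505 × 17.0 = 8.585 L·cmH2O.
Power = 21 × 8.585 = 180.29 L·cmH2O/min.
× 0.098 J/(L·cmH2O) → 17.668 J/min.

17.7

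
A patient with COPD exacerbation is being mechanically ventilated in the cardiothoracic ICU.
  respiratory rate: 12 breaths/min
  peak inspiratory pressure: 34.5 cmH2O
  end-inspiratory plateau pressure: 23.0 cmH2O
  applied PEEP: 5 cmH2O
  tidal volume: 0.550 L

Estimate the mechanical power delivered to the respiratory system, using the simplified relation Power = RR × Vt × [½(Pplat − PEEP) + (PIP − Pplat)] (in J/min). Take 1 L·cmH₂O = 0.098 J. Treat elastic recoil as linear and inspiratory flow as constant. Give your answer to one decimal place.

Per-breath work = Vt × [½(Pplat−PEEP) + (PIP−Pplat)] = 0.550 × [0.5×18.0 + 11.5] = 0.550 × 20.5 = 11.275 L·cmH2O.
Power = 12 × 11.275 = 135.3 L·cmH2O/min.
× 0.098 J/(L·cmH2O) → 13.259 J/min.

13.3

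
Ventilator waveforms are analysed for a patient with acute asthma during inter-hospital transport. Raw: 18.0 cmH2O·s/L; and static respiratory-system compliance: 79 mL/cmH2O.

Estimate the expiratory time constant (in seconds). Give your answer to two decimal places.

1.42

τ = R × C = 18.0 × 79 mL/cmH2O = 18.0 × 0.079 L/cmH2O = 1.422 s.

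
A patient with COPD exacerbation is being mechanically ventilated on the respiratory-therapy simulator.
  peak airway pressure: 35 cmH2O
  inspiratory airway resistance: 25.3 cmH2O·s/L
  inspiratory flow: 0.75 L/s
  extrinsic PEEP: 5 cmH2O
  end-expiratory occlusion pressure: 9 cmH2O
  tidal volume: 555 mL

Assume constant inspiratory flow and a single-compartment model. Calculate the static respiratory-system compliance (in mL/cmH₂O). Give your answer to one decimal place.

79.0

Total PEEP = 9 cmH2O (set 5 + intrinsic 4); this is the baseline alveolar pressure.
Equation of motion (constant flow): PIP = Vt/C + R·V̇ + PEEP.
Vt/C = PIP − R·V̇ − PEEP = 35 − 25.3×0.75 − 9 = 35 − 18.975 − 9 = 7.025 cmH2O.
C = Vt / 7.025 = 555 / 7.025 = 79.004 mL/cmH2O.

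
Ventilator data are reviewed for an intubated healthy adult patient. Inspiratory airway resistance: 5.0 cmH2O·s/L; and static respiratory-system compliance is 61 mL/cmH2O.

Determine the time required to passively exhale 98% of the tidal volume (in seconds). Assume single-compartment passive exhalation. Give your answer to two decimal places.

τ = R × C = 5.0 × 61 mL/cmH2O = 5.0 × 0.061 L/cmH2O = 0.305 s.
Exhaled fraction f = 1 − e^(−t/τ) → t = −τ·ln(1 − f) = −0.305·ln(0.02) = 1.193 s.

1.19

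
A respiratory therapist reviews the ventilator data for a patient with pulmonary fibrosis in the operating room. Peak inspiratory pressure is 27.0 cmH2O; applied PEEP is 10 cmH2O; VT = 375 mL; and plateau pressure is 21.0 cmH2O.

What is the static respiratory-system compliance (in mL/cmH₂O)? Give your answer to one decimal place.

34.1

Cstat = Vt / (Pplat − PEEP) = 375 / (21.0 − 10) = 375 / 11.0 = 34.091 mL/cmH2O.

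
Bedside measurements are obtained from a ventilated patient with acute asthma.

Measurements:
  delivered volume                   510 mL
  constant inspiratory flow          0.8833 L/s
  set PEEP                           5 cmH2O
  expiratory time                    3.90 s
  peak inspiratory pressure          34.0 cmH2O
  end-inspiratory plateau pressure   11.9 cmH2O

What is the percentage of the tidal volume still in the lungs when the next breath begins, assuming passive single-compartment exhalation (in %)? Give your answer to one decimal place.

12.1

R = (PIP − Pplat)/V̇ = (34.0 − 11.9) / 0.8833 = 22.1/0.8833 = 25.02 cmH2O·s/L.
C = Vt/(Pplat − PEEP) = 510.0 / (11.9 − 5) = 510.0/6.9 = 73.913 mL/cmH2O.
τ = R × C = 25.02 × 0.07391 L/cmH2O = 1.849 s.
Fraction remaining at end-expiration = e^(−Te/τ) = e^(−3.90/1.849) = 0.1213 → 12.13%.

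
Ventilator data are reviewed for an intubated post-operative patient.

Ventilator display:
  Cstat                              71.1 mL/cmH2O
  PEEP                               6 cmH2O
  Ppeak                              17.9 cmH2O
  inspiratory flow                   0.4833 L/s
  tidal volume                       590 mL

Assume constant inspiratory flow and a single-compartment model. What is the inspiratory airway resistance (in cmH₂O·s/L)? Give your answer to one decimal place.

Equation of motion (constant flow): PIP = Vt/C + R·V̇ + PEEP.
R·V̇ = PIP − Vt/C − PEEP = 17.9 − 590/71.1 − 6 = 17.9 − 8.298 − 6 = 3.602 cmH2O.
R = 3.602 / 0.4833 = 7.453 cmH2O·s/L.

7.5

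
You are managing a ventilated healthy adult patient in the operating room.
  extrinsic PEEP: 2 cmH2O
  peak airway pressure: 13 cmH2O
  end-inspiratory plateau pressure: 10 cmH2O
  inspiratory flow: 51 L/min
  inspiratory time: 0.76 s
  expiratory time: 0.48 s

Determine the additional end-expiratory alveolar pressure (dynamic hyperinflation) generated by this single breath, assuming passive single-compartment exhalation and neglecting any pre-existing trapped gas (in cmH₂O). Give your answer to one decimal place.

1.5

Flow: 51 L/min ÷ 60 = 0.85 L/s.
Vt = flow × Ti = 0.85 L/s × 0.76 s × 1000 mL/L = 646.0 mL.
R = (PIP − Pplat)/V̇ = (13 − 10) / 0.85 = 3.0/0.85 = 3.529 cmH2O·s/L.
C = Vt/(Pplat − PEEP) = 646.0 / (10 − 2) = 646.0/8.0 = 80.75 mL/cmH2O.
τ = R × C = 3.529 × 0.08075 L/cmH2O = 0.285 s.
Fraction remaining = e^(−Te/τ) = e^(−0.48/0.285) = 0.1856; trapped volume = 646.0 × 0.1856 = 119.9 mL.
Additional alveolar pressure from trapping ≈ V_trapped / C = 119.9 / 80.75 = 1.485 cmH2O.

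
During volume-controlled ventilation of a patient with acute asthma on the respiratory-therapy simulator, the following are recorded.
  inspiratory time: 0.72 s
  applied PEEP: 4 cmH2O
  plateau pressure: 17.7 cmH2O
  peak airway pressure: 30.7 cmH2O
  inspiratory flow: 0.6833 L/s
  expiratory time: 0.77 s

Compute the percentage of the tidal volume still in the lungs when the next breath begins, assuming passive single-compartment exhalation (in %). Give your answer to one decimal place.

32.4

Vt = flow × Ti = 0.6833 L/s × 0.72 s × 1000 mL/L = 491.98 mL.
R = (PIP − Pplat)/V̇ = (30.7 − 17.7) / 0.6833 = 13.0/0.6833 = 19.025 cmH2O·s/L.
C = Vt/(Pplat − PEEP) = 491.98 / (17.7 − 4) = 491.98/13.7 = 35.911 mL/cmH2O.
τ = R × C = 19.025 × 0.03591 L/cmH2O = 0.6832 s.
Fraction remaining at end-expiration = e^(−Te/τ) = e^(−0.77/0.6832) = 0.324 → 32.4%.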